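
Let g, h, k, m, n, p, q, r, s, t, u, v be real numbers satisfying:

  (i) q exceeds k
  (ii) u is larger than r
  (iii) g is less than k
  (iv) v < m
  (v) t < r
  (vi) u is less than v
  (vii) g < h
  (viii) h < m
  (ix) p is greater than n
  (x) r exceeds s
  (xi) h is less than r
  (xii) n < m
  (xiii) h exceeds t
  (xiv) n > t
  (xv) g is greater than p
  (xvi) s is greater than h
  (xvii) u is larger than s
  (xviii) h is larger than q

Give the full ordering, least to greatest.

t < n < p < g < k < q < h < s < r < u < v < m

Nothing is placed below t, so it is least; from there t < n; n < p; p < g; g < k; k < q; q < h; h < s; s < r; r < u; u < v; v < m, each given directly.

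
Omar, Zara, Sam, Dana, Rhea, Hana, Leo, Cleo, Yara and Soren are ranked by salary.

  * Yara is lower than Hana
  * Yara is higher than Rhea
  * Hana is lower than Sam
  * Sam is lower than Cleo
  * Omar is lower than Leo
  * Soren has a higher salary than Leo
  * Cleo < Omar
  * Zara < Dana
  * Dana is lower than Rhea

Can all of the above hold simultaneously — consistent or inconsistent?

consistent

The single ordering Zara < Dana < Rhea < Yara < Hana < Sam < Cleo < Omar < Leo < Soren satisfies every listed relation, so no contradiction arises.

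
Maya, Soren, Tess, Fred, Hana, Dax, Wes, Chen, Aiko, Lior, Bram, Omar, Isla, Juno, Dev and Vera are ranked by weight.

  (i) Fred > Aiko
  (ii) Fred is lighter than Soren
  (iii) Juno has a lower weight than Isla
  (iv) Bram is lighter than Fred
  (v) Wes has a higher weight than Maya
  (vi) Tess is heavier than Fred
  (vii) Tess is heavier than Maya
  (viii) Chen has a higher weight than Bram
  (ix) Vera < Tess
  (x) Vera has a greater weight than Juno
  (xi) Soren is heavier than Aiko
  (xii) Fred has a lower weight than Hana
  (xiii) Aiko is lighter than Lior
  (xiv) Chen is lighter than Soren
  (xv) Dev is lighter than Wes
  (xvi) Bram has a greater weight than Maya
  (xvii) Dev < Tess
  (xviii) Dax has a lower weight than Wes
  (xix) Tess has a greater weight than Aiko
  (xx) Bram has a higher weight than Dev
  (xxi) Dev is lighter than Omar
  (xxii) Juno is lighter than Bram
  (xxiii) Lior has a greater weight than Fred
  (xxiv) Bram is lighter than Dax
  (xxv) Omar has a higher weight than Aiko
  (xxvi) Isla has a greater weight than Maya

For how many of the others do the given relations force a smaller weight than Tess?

7

Directly below Tess: Maya, Dev, Aiko, Fred, Vera.
One step further: Juno, Bram (7 so far).
Nothing else is reachable below Tess; 7 in all.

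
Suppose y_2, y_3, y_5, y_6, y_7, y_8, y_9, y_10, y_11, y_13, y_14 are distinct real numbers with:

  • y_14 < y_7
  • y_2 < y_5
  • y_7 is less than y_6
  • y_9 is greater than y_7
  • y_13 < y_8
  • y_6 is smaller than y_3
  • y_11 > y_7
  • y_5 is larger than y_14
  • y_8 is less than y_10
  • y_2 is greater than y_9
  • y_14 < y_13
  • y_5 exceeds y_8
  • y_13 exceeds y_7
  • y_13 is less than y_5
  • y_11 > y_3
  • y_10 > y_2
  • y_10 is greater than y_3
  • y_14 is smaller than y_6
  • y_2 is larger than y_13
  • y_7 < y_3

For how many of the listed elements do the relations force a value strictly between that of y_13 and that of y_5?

2

The relations place y_13 below y_5. An element lies strictly between them when it is forced above y_13 and also forced below y_5.
Above y_13: {y_2, y_8, y_10}. Below y_5: {y_14, y_7, y_9, y_2, y_8}.
Intersection: {y_2, y_8} — 2.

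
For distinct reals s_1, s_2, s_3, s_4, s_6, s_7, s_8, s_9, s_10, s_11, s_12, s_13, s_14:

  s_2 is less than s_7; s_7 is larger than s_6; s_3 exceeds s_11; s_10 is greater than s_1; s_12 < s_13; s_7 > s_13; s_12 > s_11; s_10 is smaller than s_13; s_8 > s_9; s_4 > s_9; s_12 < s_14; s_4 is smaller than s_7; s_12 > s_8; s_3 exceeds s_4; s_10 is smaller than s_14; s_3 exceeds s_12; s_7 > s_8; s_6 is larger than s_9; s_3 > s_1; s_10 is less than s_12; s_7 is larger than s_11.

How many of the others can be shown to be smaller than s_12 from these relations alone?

5

Directly below s_12: s_11, s_10, s_8.
One step further: s_1, s_9 (5 so far).
Nothing else is reachable below s_12; 5 in all.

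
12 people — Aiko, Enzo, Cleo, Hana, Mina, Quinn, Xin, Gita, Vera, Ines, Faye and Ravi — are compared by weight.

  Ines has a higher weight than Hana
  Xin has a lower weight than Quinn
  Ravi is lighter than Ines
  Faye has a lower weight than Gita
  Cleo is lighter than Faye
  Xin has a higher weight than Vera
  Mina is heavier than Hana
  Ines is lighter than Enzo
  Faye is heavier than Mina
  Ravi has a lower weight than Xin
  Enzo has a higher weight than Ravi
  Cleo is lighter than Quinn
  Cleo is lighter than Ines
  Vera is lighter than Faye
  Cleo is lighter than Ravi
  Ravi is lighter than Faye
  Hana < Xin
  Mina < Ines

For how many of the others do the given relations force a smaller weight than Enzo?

The elements the relations force below Enzo are Hana, Mina, Cleo, Ravi, Ines — no chain reaches any other.
That is 5.

5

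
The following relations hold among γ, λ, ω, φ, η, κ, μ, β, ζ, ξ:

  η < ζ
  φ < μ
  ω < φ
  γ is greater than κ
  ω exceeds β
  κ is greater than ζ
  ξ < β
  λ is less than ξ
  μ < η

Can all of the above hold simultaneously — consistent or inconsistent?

The single ordering λ < ξ < β < ω < φ < μ < η < ζ < κ < γ satisfies every listed relation, so no contradiction arises.

consistent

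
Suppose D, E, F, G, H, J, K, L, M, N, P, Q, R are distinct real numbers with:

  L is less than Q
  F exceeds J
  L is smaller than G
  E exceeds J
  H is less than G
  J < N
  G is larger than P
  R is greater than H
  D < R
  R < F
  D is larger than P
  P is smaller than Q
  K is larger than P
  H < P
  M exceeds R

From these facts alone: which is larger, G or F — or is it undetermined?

Following every chain through G: below G we get H, P, L.
F is not reached, and no chain runs the other way from F to G.
So the given relations leave the order of G and F undetermined.

undetermined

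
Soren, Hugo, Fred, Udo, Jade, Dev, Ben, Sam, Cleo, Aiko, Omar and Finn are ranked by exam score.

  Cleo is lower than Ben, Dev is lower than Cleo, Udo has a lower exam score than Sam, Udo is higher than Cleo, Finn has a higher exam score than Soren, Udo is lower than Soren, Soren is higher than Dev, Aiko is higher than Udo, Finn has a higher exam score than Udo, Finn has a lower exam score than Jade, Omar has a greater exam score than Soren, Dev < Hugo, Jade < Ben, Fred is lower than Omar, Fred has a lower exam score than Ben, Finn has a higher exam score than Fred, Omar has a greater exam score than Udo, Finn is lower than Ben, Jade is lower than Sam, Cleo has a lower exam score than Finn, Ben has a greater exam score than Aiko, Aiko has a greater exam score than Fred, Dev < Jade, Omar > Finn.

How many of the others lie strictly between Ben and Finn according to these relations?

1

Chaining upward from Finn reaches: Jade, Omar, Sam.
Chaining downward from Ben reaches: Fred, Dev, Cleo, Udo, Soren, Aiko, Jade.
Strictly between Finn and Ben are those in both lists: Jade — 1 element.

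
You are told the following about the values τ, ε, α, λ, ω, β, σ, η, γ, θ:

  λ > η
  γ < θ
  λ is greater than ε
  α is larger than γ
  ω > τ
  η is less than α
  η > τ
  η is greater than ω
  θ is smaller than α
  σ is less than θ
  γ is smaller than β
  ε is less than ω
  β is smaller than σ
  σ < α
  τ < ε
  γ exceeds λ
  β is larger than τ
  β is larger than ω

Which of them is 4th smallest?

Piecing the relations together gives one ordering: τ < ε < ω < η < λ < γ < β < σ < θ < α.
Counting 4 from the smallest end gives η.

η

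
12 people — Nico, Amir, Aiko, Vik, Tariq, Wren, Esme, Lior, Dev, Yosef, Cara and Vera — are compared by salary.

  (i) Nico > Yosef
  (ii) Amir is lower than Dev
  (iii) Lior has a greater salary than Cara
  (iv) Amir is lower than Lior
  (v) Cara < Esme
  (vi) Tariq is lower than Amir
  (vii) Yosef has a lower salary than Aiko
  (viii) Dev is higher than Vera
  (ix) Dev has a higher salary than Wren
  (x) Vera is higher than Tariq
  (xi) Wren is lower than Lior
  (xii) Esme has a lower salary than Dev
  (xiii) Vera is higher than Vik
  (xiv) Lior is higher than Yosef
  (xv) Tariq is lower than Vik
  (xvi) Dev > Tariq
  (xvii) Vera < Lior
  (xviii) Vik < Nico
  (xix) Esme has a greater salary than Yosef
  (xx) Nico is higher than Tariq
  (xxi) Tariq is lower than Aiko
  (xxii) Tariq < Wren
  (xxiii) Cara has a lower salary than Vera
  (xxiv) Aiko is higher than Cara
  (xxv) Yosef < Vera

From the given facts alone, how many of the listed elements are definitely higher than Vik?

The elements the relations force above Vik are Vera, Nico, Lior, Dev — no chain reaches any other.
That is 4.

4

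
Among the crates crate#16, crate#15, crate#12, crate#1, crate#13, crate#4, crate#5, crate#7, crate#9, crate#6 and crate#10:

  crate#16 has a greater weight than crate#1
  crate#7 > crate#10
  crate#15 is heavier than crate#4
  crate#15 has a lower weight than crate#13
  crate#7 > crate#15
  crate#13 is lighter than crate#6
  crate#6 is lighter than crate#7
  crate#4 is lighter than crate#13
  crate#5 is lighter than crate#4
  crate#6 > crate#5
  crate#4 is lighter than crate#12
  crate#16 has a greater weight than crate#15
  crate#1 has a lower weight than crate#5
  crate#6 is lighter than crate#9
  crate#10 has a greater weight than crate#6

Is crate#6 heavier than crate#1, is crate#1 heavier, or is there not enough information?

The relevant relations are crate#1 < crate#5; crate#5 < crate#4; crate#4 < crate#15; crate#15 < crate#13; crate#13 < crate#6.
Together: crate#1 < crate#5 < crate#4 < crate#15 < crate#13 < crate#6.
So crate#6 is heavier.

crate#6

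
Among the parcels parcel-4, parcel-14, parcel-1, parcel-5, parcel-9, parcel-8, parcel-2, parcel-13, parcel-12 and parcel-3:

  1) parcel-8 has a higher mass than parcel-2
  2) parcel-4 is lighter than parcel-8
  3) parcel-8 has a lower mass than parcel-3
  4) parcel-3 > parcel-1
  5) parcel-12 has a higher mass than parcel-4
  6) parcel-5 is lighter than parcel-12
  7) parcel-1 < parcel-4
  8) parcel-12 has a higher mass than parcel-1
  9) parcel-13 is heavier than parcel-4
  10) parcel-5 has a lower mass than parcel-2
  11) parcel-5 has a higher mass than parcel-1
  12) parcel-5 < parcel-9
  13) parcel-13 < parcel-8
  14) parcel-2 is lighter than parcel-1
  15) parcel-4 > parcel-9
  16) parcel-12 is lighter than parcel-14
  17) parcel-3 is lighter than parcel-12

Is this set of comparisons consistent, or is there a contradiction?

We have parcel-5 < parcel-2 stated directly, yet also parcel-2 < parcel-1 < parcel-5 by chaining the others — so parcel-2 < parcel-5. Contradiction.

inconsistent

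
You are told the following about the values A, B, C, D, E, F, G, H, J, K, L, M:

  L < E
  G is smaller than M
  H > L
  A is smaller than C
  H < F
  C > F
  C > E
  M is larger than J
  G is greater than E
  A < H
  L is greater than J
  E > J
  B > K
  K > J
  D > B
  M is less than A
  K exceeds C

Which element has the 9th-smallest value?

Chaining the given pairs: J < L < E < G < M < A < H < F < C < K < B < D.
Counting 9 from the smallest end gives C.

C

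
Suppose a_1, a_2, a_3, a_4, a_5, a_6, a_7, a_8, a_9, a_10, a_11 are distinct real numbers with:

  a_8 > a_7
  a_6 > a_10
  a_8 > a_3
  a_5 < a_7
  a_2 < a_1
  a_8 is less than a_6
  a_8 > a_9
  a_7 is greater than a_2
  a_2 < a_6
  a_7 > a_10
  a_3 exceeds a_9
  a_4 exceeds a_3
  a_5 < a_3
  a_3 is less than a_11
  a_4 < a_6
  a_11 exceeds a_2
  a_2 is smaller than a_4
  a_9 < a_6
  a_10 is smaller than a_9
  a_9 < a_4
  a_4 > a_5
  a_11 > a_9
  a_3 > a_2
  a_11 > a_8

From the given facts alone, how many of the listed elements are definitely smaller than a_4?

5

From a_4 the given relations immediately reach a_5, a_2, a_9, a_3.
From those, a_10 — 5 in total.
No other element is forced below a_4 by the given relations, so the count is 5.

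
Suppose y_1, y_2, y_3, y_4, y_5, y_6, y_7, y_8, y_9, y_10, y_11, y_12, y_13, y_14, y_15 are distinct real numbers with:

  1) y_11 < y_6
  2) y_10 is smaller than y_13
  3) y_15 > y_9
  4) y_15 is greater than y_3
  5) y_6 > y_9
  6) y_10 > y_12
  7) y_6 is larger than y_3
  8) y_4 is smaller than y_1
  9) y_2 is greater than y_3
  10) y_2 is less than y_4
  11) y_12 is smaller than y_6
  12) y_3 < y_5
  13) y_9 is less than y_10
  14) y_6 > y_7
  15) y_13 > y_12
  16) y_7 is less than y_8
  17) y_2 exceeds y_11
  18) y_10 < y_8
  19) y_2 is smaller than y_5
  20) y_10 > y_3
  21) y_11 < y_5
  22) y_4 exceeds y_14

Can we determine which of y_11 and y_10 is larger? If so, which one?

Following every chain through y_11: above y_11 we get y_2, y_4, y_6, y_5, y_1.
y_10 is not reached, and no chain runs the other way from y_10 to y_11.
So the given relations leave the order of y_11 and y_10 undetermined.

undetermined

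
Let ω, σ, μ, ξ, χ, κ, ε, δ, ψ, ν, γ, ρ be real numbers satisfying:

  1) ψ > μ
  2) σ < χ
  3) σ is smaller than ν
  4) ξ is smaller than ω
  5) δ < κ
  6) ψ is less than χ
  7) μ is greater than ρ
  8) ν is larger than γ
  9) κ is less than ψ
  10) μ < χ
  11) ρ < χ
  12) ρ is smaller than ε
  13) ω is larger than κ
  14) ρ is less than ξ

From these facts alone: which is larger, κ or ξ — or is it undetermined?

undetermined

Following every chain through κ: above κ we get ω, ψ, χ; below κ we get δ.
ξ is not reached, and no chain runs the other way from ξ to κ.
So the given relations leave the order of κ and ξ undetermined.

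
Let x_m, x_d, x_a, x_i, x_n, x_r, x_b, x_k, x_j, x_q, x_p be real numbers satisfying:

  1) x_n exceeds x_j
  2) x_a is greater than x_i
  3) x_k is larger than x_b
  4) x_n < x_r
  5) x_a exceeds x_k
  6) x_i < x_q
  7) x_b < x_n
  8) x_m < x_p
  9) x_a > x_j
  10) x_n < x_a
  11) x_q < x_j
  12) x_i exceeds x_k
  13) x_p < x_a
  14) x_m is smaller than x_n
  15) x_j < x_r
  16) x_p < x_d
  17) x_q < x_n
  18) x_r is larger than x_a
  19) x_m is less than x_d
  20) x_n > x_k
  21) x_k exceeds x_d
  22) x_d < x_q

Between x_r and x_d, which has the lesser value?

The relevant relations are x_d < x_k; x_k < x_i; x_i < x_q; x_q < x_j; x_j < x_n; x_n < x_a; x_a < x_r.
Chaining these gives x_d < x_k < x_i < x_q < x_j < x_n < x_a < x_r.
So x_d < x_r; x_d is the smaller of the two.

x_d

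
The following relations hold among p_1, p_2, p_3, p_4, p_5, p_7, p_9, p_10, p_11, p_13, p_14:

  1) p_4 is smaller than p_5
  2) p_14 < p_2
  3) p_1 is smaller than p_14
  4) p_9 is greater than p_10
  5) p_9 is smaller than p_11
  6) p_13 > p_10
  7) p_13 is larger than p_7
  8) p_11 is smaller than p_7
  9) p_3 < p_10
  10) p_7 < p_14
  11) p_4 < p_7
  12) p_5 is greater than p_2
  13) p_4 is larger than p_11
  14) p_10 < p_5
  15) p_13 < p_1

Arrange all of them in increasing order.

Each adjacent pair is fixed by a given relation: p_3 < p_10; p_10 < p_9; p_9 < p_11; p_11 < p_4; p_4 < p_7; p_7 < p_13; p_13 < p_1; p_1 < p_14; p_14 < p_2; p_2 < p_5. Chaining them end to end gives the full order.

p_3 < p_10 < p_9 < p_11 < p_4 < p_7 < p_13 < p_1 < p_14 < p_2 < p_5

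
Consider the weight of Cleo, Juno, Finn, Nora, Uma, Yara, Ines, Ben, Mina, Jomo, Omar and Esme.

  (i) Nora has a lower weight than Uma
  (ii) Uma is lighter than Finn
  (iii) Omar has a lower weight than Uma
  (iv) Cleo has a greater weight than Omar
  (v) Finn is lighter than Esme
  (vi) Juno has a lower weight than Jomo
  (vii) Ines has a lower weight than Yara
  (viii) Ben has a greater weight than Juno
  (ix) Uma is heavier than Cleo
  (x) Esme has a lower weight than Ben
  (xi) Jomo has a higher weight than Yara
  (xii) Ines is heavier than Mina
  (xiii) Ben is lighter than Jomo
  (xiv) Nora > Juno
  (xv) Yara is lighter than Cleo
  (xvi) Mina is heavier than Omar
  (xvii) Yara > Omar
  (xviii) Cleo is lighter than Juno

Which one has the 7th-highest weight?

Juno

The consecutive relations fix a unique order: Omar < Mina < Ines < Yara < Cleo < Juno < Nora < Uma < Finn < Esme < Ben < Jomo.
Counting 7 from the largest end gives Juno.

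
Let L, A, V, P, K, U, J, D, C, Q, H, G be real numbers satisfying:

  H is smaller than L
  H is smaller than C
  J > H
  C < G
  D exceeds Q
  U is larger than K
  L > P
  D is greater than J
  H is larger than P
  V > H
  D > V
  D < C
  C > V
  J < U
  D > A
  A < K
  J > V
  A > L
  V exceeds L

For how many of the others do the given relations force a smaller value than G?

9

The elements the relations force below G are P, H, L, Q, A, V, J, D, C — no chain reaches any other.
That is 9.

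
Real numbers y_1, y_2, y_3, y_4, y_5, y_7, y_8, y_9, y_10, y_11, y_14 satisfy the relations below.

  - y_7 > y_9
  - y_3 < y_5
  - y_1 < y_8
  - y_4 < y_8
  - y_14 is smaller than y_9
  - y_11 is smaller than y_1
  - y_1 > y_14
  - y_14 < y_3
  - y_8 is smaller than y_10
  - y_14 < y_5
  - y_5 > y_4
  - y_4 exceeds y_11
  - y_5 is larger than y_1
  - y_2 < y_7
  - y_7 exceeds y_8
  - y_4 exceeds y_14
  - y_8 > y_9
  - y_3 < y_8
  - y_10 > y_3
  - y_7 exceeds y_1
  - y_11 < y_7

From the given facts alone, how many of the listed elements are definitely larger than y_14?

The elements the relations force above y_14 are y_9, y_1, y_3, y_4, y_5, y_8, y_10, y_7 — no chain reaches any other.
That is 8.

8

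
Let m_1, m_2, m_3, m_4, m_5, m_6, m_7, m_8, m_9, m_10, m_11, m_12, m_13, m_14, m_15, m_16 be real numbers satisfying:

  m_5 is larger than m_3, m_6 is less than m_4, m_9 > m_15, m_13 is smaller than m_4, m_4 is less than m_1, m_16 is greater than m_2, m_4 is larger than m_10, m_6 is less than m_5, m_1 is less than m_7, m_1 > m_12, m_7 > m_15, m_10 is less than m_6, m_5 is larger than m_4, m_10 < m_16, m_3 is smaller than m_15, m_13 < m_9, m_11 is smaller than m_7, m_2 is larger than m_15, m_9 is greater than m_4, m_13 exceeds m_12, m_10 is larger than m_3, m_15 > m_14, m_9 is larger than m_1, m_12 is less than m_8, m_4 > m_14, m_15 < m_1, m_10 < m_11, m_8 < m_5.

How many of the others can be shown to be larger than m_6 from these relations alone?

The elements the relations force above m_6 are m_4, m_1, m_9, m_7, m_5 — no chain reaches any other.
That is 5.

5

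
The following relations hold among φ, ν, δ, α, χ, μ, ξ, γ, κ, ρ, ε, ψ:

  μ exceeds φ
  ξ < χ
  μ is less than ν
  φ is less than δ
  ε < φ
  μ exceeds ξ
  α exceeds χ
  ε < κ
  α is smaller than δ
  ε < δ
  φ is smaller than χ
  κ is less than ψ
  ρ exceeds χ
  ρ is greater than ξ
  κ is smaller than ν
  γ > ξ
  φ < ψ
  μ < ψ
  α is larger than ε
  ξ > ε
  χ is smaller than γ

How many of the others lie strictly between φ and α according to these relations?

1

Chaining upward from φ reaches: μ, χ, ρ, δ, γ, ψ, ν.
Chaining downward from α reaches: ε, ξ, χ.
Strictly between φ and α are those in both lists: χ — 1 element.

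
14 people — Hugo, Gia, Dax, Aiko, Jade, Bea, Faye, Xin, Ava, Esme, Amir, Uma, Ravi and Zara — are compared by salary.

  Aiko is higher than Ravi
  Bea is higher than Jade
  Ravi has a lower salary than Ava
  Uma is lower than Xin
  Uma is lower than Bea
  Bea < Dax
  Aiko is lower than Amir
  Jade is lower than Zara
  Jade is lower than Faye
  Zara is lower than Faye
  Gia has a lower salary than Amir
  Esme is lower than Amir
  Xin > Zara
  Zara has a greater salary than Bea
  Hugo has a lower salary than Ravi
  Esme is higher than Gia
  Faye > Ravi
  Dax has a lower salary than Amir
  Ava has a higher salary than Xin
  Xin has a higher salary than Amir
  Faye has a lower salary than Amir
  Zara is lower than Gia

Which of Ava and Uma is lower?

Uma < Bea and Bea < Dax give Uma < Dax.
With Dax < Amir: Uma < Bea < Dax < Amir.
Then Amir < Xin extends the chain to Xin.
With Xin < Ava: Uma < Bea < Dax < Amir < Xin < Ava.
So Uma < Ava; Uma is the lower of the two.

Uma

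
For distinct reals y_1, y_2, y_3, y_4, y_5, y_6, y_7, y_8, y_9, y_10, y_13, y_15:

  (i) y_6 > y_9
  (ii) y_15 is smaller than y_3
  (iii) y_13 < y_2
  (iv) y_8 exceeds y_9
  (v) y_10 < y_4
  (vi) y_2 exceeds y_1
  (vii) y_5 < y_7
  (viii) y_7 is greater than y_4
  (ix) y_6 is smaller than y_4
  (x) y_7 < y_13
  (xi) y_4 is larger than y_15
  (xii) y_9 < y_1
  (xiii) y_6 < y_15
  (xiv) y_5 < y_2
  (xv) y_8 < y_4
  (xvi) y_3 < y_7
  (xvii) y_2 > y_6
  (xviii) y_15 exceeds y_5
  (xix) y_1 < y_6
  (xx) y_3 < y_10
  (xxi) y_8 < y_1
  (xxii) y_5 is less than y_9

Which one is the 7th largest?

y_15

Chaining the given pairs: y_5 < y_9 < y_8 < y_1 < y_6 < y_15 < y_3 < y_10 < y_4 < y_7 < y_13 < y_2.
Counting 7 from the largest end gives y_15.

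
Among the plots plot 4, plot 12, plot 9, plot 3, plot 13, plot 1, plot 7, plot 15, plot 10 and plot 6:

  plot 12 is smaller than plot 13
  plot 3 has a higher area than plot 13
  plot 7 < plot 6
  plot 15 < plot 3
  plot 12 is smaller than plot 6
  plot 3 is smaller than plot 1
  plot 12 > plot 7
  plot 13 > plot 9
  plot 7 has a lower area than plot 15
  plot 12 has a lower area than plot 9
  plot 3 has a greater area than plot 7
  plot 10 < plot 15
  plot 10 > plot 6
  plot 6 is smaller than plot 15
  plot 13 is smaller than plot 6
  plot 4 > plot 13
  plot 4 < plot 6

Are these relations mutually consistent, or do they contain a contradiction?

Every relation is compatible with plot 7 < plot 12 < plot 9 < plot 13 < plot 4 < plot 6 < plot 10 < plot 15 < plot 3 < plot 1; the set is consistent.

consistent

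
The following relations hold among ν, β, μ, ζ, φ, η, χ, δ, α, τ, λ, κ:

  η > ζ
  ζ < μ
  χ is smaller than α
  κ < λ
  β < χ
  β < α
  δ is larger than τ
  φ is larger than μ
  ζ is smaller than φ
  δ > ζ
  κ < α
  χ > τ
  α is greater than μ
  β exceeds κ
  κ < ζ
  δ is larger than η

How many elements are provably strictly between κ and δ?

2

The relations place κ below δ. An element lies strictly between them when it is forced above κ and also forced below δ.
Above κ: {ζ, μ, η, β, χ, λ, α, φ}. Below δ: {τ, ζ, η}.
Intersection: {ζ, η} — 2.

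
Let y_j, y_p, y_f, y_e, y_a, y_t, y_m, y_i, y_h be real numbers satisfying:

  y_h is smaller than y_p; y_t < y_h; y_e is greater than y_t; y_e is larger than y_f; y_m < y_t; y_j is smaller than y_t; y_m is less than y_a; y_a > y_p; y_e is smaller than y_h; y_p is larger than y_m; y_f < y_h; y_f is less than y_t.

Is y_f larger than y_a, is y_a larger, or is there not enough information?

The relevant relations are y_f < y_e; y_e < y_h; y_h < y_p; y_p < y_a.
Together: y_f < y_e < y_h < y_p < y_a.
So y_a is larger.

y_a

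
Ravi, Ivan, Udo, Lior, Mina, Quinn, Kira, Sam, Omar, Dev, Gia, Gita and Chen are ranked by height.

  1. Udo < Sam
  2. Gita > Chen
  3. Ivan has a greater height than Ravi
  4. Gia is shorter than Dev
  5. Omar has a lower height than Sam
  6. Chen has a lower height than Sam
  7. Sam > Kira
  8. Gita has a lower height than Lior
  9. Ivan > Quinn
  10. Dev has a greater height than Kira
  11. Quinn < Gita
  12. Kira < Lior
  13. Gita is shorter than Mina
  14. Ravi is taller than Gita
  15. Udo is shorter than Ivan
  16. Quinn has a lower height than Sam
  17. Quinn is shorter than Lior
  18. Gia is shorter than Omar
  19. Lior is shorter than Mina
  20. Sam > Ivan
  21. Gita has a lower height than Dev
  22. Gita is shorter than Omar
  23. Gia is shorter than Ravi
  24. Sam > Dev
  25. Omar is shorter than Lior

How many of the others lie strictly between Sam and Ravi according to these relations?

1

The relations place Ravi below Sam. An element lies strictly between them when it is forced above Ravi and also forced below Sam.
Above Ravi: {Ivan}. Below Sam: {Chen, Quinn, Gita, Kira, Gia, Udo, Dev, Omar, Ivan}.
Intersection: {Ivan} — 1.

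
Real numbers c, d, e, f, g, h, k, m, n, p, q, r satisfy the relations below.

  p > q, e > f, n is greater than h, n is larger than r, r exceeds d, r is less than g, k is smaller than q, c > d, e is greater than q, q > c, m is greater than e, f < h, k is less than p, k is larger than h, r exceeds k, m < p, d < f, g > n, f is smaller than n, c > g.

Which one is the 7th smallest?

g

Piecing the relations together gives one ordering: d < f < h < k < r < n < g < c < q < e < m < p.
The 7th smallest is g.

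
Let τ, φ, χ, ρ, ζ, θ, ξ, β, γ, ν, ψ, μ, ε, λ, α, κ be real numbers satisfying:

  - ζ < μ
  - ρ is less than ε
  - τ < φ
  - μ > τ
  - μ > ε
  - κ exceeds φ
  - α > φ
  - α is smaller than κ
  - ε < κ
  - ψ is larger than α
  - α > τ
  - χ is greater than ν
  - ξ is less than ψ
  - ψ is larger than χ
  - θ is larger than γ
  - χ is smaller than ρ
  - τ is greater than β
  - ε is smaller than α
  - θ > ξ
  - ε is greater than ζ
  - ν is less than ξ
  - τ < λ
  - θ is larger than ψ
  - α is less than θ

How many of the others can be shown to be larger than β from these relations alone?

Directly above β: τ.
One step further: φ, α, μ, λ (5 so far).
One step further: ψ, κ, θ (8 so far).
No other element is forced above β by the given relations, so the count is 8.

8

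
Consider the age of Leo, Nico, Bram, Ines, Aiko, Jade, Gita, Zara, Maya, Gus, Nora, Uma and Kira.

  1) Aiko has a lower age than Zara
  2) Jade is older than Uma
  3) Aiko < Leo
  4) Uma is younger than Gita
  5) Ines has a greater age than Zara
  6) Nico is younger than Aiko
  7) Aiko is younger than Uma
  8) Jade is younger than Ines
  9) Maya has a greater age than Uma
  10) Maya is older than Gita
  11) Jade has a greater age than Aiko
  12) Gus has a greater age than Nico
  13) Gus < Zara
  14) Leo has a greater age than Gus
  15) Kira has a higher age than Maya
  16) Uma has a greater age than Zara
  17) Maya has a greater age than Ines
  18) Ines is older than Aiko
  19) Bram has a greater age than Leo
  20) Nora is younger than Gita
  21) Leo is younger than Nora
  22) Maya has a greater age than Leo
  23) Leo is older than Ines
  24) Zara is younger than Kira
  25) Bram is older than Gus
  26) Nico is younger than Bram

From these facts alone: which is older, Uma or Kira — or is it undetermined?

Following the relations from Uma: Uma < Jade < Ines < Leo < Nora < Gita < Maya < Kira.
So Kira is older.

Kira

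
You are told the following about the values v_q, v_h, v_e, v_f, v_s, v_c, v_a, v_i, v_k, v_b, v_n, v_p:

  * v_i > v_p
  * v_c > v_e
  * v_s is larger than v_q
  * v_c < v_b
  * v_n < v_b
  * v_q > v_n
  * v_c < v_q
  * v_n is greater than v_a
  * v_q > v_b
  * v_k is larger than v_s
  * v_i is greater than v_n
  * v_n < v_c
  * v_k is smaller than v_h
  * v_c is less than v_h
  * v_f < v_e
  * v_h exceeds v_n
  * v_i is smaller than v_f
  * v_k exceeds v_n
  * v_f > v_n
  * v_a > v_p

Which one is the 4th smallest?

v_i

Chaining the given pairs: v_p < v_a < v_n < v_i < v_f < v_e < v_c < v_b < v_q < v_s < v_k < v_h.
Counting 4 from the smallest end gives v_i.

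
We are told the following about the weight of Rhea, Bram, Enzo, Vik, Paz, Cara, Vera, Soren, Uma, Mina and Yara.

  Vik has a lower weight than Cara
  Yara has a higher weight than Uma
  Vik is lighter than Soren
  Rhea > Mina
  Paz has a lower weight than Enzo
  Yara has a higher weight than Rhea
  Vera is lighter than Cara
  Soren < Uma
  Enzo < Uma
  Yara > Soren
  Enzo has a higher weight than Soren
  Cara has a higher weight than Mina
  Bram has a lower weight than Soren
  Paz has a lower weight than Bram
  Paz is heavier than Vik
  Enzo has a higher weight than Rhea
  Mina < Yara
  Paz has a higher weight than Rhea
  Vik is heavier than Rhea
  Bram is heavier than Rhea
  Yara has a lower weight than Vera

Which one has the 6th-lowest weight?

Chaining the given pairs: Mina < Rhea < Vik < Paz < Bram < Soren < Enzo < Uma < Yara < Vera < Cara.
Counting 6 from the smallest end gives Soren.

Soren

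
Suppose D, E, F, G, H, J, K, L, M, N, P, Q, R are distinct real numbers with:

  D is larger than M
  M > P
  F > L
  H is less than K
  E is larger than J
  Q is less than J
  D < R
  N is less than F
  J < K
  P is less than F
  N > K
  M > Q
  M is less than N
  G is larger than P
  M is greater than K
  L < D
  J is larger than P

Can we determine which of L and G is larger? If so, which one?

Following every chain through L: above L we get D, F, R.
G is not reached, and no chain runs the other way from G to L.
So the given relations leave the order of L and G undetermined.

undetermined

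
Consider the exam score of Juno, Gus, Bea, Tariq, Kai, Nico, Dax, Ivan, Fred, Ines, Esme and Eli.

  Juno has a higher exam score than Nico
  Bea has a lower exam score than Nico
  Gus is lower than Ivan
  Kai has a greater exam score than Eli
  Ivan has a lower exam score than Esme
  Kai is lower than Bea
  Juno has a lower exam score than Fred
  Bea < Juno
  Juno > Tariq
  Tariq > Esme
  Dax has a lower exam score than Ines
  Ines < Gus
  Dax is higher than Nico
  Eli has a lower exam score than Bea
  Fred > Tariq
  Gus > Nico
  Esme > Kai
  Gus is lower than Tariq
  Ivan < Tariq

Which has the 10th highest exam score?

Bea

The consecutive relations fix a unique order: Eli < Kai < Bea < Nico < Dax < Ines < Gus < Ivan < Esme < Tariq < Juno < Fred.
Counting 10 from the largest end gives Bea.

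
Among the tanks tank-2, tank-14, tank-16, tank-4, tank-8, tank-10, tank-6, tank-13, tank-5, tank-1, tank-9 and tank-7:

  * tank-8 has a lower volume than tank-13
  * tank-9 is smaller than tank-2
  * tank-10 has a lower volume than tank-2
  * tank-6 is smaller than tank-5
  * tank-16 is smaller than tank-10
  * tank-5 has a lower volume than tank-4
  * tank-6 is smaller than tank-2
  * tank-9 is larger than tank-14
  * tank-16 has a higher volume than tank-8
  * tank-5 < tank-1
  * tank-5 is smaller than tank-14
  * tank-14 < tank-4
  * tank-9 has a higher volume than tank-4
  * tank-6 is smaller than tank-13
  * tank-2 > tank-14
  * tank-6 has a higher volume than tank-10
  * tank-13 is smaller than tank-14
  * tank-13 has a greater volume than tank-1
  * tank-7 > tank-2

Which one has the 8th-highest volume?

tank-5

Piecing the relations together gives one ordering: tank-8 < tank-16 < tank-10 < tank-6 < tank-5 < tank-1 < tank-13 < tank-14 < tank-4 < tank-9 < tank-2 < tank-7.
Counting 8 from the largest end gives tank-5.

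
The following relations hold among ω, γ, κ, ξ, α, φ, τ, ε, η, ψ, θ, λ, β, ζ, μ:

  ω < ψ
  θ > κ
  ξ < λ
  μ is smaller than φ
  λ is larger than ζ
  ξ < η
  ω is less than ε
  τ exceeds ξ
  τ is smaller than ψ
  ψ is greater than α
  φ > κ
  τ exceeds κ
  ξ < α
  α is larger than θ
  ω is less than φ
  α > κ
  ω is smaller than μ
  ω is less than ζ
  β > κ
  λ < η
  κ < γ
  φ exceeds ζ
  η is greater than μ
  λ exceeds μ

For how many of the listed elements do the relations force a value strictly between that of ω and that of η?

Chaining upward from ω reaches: ε, μ, ζ, λ, φ, ψ.
Chaining downward from η reaches: ξ, μ, ζ, λ.
Strictly between ω and η are those in both lists: μ, ζ, λ — 3 elements.

3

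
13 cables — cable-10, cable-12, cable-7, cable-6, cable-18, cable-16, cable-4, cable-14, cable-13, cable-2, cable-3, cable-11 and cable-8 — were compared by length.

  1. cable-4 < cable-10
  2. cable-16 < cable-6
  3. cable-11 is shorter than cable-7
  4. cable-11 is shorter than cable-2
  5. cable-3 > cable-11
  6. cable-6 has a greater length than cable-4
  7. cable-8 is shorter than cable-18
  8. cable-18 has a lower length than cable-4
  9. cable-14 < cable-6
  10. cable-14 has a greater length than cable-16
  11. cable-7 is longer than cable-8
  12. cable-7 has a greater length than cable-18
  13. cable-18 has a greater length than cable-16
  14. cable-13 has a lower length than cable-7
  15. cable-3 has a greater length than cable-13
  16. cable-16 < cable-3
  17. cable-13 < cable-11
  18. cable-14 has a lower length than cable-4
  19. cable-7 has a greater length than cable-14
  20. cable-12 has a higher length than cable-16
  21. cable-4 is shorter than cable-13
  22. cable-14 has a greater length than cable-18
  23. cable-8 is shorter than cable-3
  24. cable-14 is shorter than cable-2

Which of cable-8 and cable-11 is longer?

cable-11

cable-8 < cable-18 < cable-14 < cable-4 < cable-13 < cable-11, by transitivity through cable-18, cable-14, cable-4, cable-13.
So cable-8 < cable-11; cable-11 is the longer of the two.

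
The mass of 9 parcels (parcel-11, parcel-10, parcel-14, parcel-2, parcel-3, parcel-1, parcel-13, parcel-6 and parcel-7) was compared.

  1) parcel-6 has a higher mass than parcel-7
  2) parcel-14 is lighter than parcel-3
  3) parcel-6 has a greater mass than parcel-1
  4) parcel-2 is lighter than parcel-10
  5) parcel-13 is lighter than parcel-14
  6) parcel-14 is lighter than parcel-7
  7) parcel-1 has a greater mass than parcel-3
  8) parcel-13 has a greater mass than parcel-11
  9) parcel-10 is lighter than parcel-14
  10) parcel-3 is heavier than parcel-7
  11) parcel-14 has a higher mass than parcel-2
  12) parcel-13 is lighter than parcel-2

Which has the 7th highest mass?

parcel-2

The consecutive relations fix a unique order: parcel-11 < parcel-13 < parcel-2 < parcel-10 < parcel-14 < parcel-7 < parcel-3 < parcel-1 < parcel-6.
The 7th largest is parcel-2.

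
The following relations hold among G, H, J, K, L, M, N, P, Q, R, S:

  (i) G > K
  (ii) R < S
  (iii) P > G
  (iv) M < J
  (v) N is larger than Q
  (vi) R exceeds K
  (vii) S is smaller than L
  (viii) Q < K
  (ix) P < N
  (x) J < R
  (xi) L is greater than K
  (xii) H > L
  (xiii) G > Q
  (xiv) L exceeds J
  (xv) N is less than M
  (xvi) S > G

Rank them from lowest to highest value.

Nothing is placed below Q, so it is least; from there Q < K; K < G; G < P; P < N; N < M; M < J; J < R; R < S; S < L; L < H, each given directly.

Q < K < G < P < N < M < J < R < S < L < H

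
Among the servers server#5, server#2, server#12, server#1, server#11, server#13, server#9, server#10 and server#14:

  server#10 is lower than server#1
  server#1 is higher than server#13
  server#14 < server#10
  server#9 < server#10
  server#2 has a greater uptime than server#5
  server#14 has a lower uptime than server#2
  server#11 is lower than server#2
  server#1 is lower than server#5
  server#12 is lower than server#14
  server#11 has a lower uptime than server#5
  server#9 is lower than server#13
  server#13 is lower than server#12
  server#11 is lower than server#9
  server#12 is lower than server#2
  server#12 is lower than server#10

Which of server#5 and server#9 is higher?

server#5

server#9 < server#13 and server#13 < server#12 give server#9 < server#12.
With server#12 < server#10: server#9 < server#13 < server#12 < server#10.
With server#10 < server#1: server#9 < server#13 < server#12 < server#10 < server#1.
With server#1 < server#5: server#9 < server#13 < server#12 < server#10 < server#1 < server#5.
So server#9 < server#5; server#5 is the higher of the two.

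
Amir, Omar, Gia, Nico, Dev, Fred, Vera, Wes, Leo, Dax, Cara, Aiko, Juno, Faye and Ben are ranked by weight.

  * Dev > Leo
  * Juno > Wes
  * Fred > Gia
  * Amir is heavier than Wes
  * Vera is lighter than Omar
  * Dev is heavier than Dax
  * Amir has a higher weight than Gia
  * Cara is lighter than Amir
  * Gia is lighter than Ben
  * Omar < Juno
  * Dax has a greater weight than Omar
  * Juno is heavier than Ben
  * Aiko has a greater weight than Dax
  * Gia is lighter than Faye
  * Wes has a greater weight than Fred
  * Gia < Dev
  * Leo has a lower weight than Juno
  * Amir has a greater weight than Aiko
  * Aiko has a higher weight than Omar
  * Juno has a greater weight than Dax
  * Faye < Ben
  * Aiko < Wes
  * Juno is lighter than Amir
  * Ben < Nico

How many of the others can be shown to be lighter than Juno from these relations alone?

10

From Juno the given relations immediately reach Omar, Dax, Leo, Ben, Wes.
From those, Gia, Vera, Faye, Aiko, Fred — 10 in total.
Nothing else is reachable below Juno; 10 in all.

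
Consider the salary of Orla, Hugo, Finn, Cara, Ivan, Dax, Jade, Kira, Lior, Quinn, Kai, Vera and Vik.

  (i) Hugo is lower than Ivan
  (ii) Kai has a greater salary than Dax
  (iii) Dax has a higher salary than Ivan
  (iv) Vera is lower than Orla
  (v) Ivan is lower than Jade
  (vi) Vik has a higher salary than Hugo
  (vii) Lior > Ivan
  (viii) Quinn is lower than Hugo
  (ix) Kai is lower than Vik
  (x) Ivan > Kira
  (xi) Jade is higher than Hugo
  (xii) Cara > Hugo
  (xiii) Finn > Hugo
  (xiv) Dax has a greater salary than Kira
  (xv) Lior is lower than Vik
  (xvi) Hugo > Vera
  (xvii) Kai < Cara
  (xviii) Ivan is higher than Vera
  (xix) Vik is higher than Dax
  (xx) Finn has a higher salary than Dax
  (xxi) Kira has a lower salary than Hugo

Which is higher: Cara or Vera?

Cara

Link the given pairs in sequence: Vera < Hugo; Hugo < Ivan; Ivan < Dax; Dax < Kai; Kai < Cara.
Together: Vera < Hugo < Ivan < Dax < Kai < Cara.
So Vera < Cara; Cara is the higher of the two.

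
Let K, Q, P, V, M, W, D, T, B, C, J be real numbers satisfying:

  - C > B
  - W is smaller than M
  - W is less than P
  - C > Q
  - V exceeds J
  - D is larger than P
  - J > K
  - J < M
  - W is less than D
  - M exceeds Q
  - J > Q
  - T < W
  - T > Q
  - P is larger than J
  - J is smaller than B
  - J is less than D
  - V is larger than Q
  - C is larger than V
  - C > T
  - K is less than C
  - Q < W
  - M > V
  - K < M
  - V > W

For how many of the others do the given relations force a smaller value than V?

Directly below V: Q, J, W.
One step further: T, K (5 so far).
Nothing else is reachable below V; 5 in all.

5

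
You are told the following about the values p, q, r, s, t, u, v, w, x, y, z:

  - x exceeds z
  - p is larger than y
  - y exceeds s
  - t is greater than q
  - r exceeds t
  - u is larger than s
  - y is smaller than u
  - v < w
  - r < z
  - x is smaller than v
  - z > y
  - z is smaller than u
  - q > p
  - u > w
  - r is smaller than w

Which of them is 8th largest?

Piecing the relations together gives one ordering: s < y < p < q < t < r < z < x < v < w < u.
Counting 8 from the largest end gives q.

q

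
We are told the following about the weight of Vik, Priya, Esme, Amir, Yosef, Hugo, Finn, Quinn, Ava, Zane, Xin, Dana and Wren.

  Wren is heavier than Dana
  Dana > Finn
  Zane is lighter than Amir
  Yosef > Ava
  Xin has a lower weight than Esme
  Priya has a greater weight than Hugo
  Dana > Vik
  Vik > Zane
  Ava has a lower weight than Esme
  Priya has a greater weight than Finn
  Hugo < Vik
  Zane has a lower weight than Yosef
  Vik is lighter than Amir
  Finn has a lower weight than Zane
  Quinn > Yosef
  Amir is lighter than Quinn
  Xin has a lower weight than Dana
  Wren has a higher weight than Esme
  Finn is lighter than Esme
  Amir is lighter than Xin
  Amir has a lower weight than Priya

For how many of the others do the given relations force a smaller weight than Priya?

5

Directly below Priya: Finn, Hugo, Amir.
One step further: Zane, Vik (5 so far).
Nothing else is reachable below Priya; 5 in all.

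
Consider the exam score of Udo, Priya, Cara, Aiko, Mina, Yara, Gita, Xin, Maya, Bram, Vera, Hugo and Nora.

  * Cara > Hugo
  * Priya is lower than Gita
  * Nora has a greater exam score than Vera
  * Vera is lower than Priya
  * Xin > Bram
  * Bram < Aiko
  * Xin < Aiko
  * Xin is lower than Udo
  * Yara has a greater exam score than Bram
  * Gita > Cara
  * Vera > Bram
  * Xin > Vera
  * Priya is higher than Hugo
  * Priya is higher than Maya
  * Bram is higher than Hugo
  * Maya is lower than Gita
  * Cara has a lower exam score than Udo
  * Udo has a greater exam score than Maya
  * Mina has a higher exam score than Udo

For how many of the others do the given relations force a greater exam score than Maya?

4

The elements the relations force above Maya are Udo, Priya, Mina, Gita — no chain reaches any other.
That is 4.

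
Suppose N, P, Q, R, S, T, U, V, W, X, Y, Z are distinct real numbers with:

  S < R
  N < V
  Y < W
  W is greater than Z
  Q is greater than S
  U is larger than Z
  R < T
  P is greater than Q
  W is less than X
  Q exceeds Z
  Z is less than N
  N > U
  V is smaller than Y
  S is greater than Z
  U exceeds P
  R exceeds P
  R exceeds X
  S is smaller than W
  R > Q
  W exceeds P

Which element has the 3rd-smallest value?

The consecutive relations fix a unique order: Z < S < Q < P < U < N < V < Y < W < X < R < T.
The 3rd smallest is Q.

Q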